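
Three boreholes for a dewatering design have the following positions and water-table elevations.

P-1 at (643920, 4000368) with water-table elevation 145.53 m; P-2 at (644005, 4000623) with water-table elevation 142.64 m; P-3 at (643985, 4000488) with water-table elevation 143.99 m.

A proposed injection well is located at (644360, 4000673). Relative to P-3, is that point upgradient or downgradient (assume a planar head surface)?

downgradient

Taking P-1 as reference: P-2−P-1 = (85, 255, -2.89); P-3−P-1 = (65, 120, -1.54).
Solve a·Δx + b·Δy = Δh: det = 85·120 − 65·255 = -6375.
∂h/∂x = [(-2.89)·120 − (-1.54)·255] / -6375 = -0.007200
∂h/∂y = [85·(-1.54) − 65·(-2.89)] / -6375 = -0.008933
Head at (644360, 4000673) = 145.53 + (-0.007200)·(440) + (-0.008933)·(305) = 139.64 m.
That is lower than the 143.99 m at P-3, so the point is downgradient.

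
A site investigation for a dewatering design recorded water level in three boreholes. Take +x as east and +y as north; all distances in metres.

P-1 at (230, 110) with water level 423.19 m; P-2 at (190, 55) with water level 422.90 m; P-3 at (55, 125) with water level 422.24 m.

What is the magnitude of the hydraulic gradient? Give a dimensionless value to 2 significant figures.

0.0057

Taking P-1 as reference: P-2−P-1 = (-40, -55, -0.29); P-3−P-1 = (-175, 15, -0.95).
Solve a·Δx + b·Δy = Δh: det = (-40)·15 − (-175)·(-55) = -10225.
∂h/∂x = [(-0.29)·15 − (-0.95)·(-55)] / -10225 = +0.005535
∂h/∂y = [(-40)·(-0.95) − (-175)·(-0.29)] / -10225 = +0.001247
|∇h| = √(0.005535² + 0.001247²) = 0.005674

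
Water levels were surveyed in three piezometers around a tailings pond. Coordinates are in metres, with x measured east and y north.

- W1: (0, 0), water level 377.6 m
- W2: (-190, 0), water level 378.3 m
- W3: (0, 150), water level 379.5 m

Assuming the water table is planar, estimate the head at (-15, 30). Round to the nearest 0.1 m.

∂h/∂x = (378.3 − 377.6) / (-190 − 0) = -0.003684
∂h/∂y = (379.5 − 377.6) / (150 − 0) = +0.01267
h(-15, 30) = 377.6 + (-0.003684)·(-15) + (+0.01267)·(30) = 377.6 +0.055 +0.380 = 378.035 m.

378.0 m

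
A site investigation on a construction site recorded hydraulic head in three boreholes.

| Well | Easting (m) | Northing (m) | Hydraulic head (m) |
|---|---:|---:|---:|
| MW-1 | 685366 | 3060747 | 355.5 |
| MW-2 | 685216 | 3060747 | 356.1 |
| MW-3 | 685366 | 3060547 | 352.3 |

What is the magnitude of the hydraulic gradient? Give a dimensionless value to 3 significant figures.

0.0165

∂h/∂x = (356.1 − 355.5) / (685216 − 685366) = -0.004000
∂h/∂y = (352.3 − 355.5) / (3060547 − 3060747) = +0.01600
|∇h| = √(-0.004000² + 0.01600²) = 0.01649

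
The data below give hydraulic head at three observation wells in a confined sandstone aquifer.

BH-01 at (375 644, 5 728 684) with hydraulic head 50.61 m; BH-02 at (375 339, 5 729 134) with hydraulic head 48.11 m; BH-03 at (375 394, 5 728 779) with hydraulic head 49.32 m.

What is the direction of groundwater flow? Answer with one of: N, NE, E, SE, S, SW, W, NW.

NW

With h = a·x + b·y + c and BH-01 as origin, the differences give:
  (-305)·a + 450·b = -2.50
  (-250)·a + 95·b = -1.29
Eliminate b (×95 and ×450, subtract): 83525·a = 343.000 → a = ∂h/∂x = +0.004107
Back-substitute: b = ∂h/∂y = -0.002772.
Flow = −∇h = (-0.004107 east, +0.002772 north), which points northwest.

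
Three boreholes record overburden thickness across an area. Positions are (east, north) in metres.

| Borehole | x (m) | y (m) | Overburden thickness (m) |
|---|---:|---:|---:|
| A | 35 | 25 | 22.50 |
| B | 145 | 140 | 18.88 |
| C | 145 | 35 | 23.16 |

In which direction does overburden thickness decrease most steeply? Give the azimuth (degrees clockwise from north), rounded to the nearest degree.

347°

Differences from A: to B (Δx, Δy, Δh) = (110, 115, -3.62); to C = (110, 10, +0.66).
Solve a·Δx + b·Δy = Δd: det = 110·10 − 110·115 = -11550.
∂d/∂x = [(-3.62)·10 − (+0.66)·115] / -11550 = +0.009706
∂d/∂y = [110·(+0.66) − 110·(-3.62)] / -11550 = -0.04076
Steepest decrease is along −∇f: components (-0.009706 E, +0.04076 N).
Azimuth = atan2(-0.009706, +0.04076) = 346.6° ≈ 347°.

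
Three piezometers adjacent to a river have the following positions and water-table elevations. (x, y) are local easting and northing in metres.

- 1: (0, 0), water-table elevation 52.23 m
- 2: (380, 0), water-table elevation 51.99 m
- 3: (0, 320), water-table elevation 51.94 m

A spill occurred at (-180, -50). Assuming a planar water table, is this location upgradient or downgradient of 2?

upgradient

∂h/∂x = (51.99 − 52.23) / (380 − 0) = -0.0006316
∂h/∂y = (51.94 − 52.23) / (320 − 0) = -0.0009062
Head at (-180, -50) = 52.23 + (-0.0006316)·(-180) + (-0.0009062)·(-50) = 52.39 m.
That is higher than the 51.99 m at 2, so the point is upgradient.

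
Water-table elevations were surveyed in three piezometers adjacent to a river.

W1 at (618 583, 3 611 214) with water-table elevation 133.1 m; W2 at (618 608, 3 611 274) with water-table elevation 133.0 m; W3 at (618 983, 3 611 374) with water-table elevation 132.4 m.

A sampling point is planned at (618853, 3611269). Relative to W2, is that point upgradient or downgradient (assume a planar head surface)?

Taking W1 as reference: W2−W1 = (25, 60, -0.1); W3−W1 = (400, 160, -0.7).
Determinant of the coordinate differences = 25·160 − 400·60 = -20000.
∂h/∂x = [(-0.1)·160 − (-0.7)·60] / -20000 = -0.001300
∂h/∂y = [25·(-0.7) − 400·(-0.1)] / -20000 = -0.001125
Head at (618853, 3611269) = 133.1 + (-0.001300)·(270) + (-0.001125)·(55) = 132.69 m.
That is lower than the 133.0 m at W2, so the point is downgradient.

downgradient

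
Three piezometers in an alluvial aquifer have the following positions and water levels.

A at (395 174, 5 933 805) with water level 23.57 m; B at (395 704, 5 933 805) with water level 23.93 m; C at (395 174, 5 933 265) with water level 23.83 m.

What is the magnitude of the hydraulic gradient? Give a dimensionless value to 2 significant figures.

∂h/∂x = (23.93 − 23.57) / (395704 − 395174) = +0.0006792
∂h/∂y = (23.83 − 23.57) / (5933265 − 5933805) = -0.0004815
|∇h| = √(0.0006792² + -0.0004815²) = 0.0008326

0.00083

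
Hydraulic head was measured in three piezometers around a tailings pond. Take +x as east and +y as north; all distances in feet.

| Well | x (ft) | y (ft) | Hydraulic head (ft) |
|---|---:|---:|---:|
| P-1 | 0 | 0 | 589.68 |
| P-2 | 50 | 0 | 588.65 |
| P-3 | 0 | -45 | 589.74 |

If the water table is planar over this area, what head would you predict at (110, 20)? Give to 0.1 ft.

∂h/∂x = (588.65 − 589.68) / (50 − 0) = -0.02060
∂h/∂y = (589.74 − 589.68) / (-45 − 0) = -0.001333
h(110, 20) = 589.68 + (-0.02060)·(110) + (-0.001333)·(20) = 589.68 -2.266 -0.027 = 587.387 ft.

587.4 ft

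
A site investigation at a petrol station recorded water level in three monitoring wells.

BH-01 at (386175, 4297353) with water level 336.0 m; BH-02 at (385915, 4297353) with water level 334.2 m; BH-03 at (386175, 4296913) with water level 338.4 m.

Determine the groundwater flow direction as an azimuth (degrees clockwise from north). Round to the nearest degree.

∂h/∂x = (334.2 − 336.0) / (385915 − 386175) = +0.006923
∂h/∂y = (338.4 − 336.0) / (4296913 − 4297353) = -0.005455
Flow direction (−∇h) has components (-0.006923 E, +0.005455 N).
Azimuth = atan2(E, N) = atan2(-0.006923, +0.005455) = 308.2° ≈ 308°.

308°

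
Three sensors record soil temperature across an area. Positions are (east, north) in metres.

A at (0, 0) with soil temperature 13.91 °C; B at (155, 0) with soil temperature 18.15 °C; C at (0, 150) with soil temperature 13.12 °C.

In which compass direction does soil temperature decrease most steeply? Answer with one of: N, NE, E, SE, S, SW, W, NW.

W

∂T/∂x = (18.15 − 13.91) / (155 − 0) = +0.02735
∂T/∂y = (13.12 − 13.91) / (150 − 0) = -0.005267
Steepest decrease is along −∇f = (-0.02735 E, +0.005267 N) → west.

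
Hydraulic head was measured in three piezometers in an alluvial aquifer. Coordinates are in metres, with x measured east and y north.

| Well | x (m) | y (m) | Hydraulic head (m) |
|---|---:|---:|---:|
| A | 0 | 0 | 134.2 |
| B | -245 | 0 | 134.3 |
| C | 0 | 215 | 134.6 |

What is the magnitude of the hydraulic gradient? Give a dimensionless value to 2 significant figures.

0.0019

∂h/∂x = (134.3 − 134.2) / (-245 − 0) = -0.0004082
∂h/∂y = (134.6 − 134.2) / (215 − 0) = +0.001860
|∇h| = √(-0.0004082² + 0.001860²) = 0.001904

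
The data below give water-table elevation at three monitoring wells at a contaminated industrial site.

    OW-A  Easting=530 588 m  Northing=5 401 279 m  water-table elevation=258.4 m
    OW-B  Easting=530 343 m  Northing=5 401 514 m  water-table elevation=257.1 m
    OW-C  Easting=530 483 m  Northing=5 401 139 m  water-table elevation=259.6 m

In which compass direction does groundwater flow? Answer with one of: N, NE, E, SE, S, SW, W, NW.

With h = a·x + b·y + c and OW-A as origin, the differences give:
  (-245)·a + 235·b = -1.3
  (-105)·a + (-140)·b = +1.2
Eliminate b (×(-140) and ×235, subtract): 58975·a = -100.00 → a = ∂h/∂x = -0.001696
Back-substitute: b = ∂h/∂y = -0.007300.
Flow = −∇h = (+0.001696 east, +0.007300 north), which points north.

N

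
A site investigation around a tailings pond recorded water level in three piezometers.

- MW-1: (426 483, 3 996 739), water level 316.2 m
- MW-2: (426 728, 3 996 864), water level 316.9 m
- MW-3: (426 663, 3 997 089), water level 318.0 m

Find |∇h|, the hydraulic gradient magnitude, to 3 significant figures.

0.00499

With h = a·x + b·y + c and MW-1 as origin, the differences give:
  245·a + 125·b = +0.7
  180·a + 350·b = +1.8
Eliminate b (×350 and ×125, subtract): 63250·a = 20.00 → a = ∂h/∂x = +0.0003162
Back-substitute: b = ∂h/∂y = +0.004980.
|∇h| = √(0.0003162² + 0.004980²) = 0.00499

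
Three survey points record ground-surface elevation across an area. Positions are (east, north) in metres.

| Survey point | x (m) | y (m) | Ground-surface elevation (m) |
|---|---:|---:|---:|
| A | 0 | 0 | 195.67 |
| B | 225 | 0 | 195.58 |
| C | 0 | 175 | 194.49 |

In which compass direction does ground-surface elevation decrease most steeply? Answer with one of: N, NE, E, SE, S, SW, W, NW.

∂z/∂x = (195.58 − 195.67) / (225 − 0) = -0.0004000
∂z/∂y = (194.49 − 195.67) / (175 − 0) = -0.006743
Steepest decrease is along −∇f = (+0.0004000 E, +0.006743 N) → north.

N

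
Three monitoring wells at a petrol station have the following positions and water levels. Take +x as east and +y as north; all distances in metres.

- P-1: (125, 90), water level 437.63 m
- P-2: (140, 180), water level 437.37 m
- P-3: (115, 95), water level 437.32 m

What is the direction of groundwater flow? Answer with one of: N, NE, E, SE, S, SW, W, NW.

W

With h = a·x + b·y + c and P-1 as origin, the differences give:
  15·a + 90·b = -0.26
  (-10)·a + 5·b = -0.31
Eliminate b (×5 and ×90, subtract): 975·a = 26.600 → a = ∂h/∂x = +0.02728
Back-substitute: b = ∂h/∂y = -0.007436.
Flow = −∇h = (-0.02728 east, +0.007436 north), which points west.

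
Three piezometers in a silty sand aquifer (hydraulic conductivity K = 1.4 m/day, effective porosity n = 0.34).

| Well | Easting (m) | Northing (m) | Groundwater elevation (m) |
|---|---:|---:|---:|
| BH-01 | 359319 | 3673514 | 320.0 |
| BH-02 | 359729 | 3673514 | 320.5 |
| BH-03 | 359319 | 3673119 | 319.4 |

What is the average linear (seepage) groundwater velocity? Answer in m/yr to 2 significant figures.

∂h/∂x = (320.5 − 320.0) / (359729 − 359319) = +0.001220
∂h/∂y = (319.4 − 320.0) / (3673119 − 3673514) = +0.001519
|∇h| = √(0.001220² + 0.001519²) = 0.001948
Seepage velocity v = K·i/n = 1.4 × 0.001948 / 0.34 = 0.008021 m/day = 2.93 m/yr.

2.9 m/yr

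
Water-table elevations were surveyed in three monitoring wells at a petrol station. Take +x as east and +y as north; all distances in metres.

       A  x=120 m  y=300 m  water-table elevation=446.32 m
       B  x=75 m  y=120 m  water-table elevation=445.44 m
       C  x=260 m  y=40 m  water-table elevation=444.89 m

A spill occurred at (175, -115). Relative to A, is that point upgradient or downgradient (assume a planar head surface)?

Taking A as reference: B−A = (-45, -180, -0.88); C−A = (140, -260, -1.43).
Solve a·Δx + b·Δy = Δh: det = (-45)·(-260) − 140·(-180) = 36900.
∂h/∂x = [(-0.88)·(-260) − (-1.43)·(-180)] / 36900 = -0.0007751
∂h/∂y = [(-45)·(-1.43) − 140·(-0.88)] / 36900 = +0.005083
Head at (175, -115) = 446.32 + (-0.0007751)·(55) + (+0.005083)·(-415) = 444.17 m.
That is lower than the 446.32 m at A, so the point is downgradient.

downgradient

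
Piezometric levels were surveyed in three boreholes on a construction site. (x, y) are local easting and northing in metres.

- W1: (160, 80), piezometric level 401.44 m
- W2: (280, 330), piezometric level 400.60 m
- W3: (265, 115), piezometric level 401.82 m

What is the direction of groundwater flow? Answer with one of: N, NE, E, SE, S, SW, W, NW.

NW

Differences from W1: to W2 (Δx, Δy, Δh) = (120, 250, -0.84); to W3 = (105, 35, +0.38).
Solve a·Δx + b·Δy = Δh: det = 120·35 − 105·250 = -22050.
∂h/∂x = [(-0.84)·35 − (+0.38)·250] / -22050 = +0.005642
∂h/∂y = [120·(+0.38) − 105·(-0.84)] / -22050 = -0.006068
Flow = −∇h = (-0.005642 east, +0.006068 north), which points northwest.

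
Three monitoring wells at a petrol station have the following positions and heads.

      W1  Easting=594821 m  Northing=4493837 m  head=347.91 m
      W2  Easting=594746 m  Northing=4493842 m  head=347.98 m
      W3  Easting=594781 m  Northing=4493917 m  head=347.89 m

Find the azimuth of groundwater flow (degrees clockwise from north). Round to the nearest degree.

053°

With h = a·x + b·y + c and W1 as origin, the differences give:
  (-75)·a + 5·b = +0.07
  (-40)·a + 80·b = -0.02
Eliminate b (×80 and ×5, subtract): -5800·a = 5.700 → a = ∂h/∂x = -0.0009828
Back-substitute: b = ∂h/∂y = -0.0007414.
Flow direction (−∇h) has components (+0.0009828 E, +0.0007414 N).
Azimuth = atan2(E, N) = atan2(+0.0009828, +0.0007414) = 53.0° ≈ 053°.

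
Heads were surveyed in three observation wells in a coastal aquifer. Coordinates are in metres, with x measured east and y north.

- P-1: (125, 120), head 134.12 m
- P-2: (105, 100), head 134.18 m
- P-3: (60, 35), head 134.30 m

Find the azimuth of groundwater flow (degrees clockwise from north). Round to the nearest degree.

101°

Three-point gradient (reference P-1): Δ to P-2 = (-20, -20, +0.06), Δ to P-3 = (-65, -85, +0.18).
∂h/∂x = -0.003750, ∂h/∂y = +0.0007500 (det = 400).
Flow direction (−∇h) has components (+0.003750 E, -0.0007500 N).
Azimuth = atan2(E, N) = atan2(+0.003750, -0.0007500) = 101.3° ≈ 101°.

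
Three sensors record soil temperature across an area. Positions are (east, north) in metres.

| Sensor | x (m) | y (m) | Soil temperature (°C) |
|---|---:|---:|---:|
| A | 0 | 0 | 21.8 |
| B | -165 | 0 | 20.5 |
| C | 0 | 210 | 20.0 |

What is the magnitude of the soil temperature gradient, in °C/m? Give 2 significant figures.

0.012 °C/m

∂T/∂x = (20.5 − 21.8) / (-165 − 0) = +0.007879
∂T/∂y = (20.0 − 21.8) / (210 − 0) = -0.008571
|∇f| = √(0.007879² + -0.008571²) = 0.01164 °C/m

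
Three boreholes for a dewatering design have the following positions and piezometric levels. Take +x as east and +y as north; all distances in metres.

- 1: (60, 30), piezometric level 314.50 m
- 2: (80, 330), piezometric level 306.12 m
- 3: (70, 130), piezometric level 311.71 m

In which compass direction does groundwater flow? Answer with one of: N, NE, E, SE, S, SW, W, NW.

N

Three-point gradient (reference 1): Δ to 2 = (20, 300, -8.38), Δ to 3 = (10, 100, -2.79).
∂h/∂x = +0.0010000, ∂h/∂y = -0.02800 (det = -1000).
Flow = −∇h = (-0.0010000 east, +0.02800 north), which points north.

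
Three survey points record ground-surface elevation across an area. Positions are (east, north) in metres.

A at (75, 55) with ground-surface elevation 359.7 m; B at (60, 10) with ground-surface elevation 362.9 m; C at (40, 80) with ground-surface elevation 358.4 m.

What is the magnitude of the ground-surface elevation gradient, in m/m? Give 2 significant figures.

With z = a·x + b·y + c and A as origin, the differences give:
  (-15)·a + (-45)·b = +3.2
  (-35)·a + 25·b = -1.3
Eliminate b (×25 and ×(-45), subtract): -1950·a = 21.50 → a = ∂z/∂x = -0.01103
Back-substitute: b = ∂z/∂y = -0.06744.
|∇f| = √(-0.01103² + -0.06744²) = 0.06834 m/m

0.068 m/m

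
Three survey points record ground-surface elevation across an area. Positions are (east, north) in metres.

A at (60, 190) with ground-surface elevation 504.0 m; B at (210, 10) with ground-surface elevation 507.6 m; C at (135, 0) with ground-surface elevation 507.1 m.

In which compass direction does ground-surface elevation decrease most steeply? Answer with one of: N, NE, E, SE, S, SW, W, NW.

NW

With z = a·x + b·y + c and A as origin, the differences give:
  150·a + (-180)·b = +3.6
  75·a + (-190)·b = +3.1
Eliminate b (×(-190) and ×(-180), subtract): -15000·a = -126.00 → a = ∂z/∂x = +0.008400
Back-substitute: b = ∂z/∂y = -0.01300.
Steepest decrease is along −∇f = (-0.008400 E, +0.01300 N) → northwest.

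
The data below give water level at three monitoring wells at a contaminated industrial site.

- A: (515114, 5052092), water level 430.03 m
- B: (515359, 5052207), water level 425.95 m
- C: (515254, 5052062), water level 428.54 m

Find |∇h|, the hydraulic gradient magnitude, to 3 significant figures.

With h = a·x + b·y + c and A as origin, the differences give:
  245·a + 115·b = -4.08
  140·a + (-30)·b = -1.49
Eliminate b (×(-30) and ×115, subtract): -23450·a = 293.750 → a = ∂h/∂x = -0.01253
Back-substitute: b = ∂h/∂y = -0.008791.
|∇h| = √(-0.01253² + -0.008791²) = 0.01531

0.0153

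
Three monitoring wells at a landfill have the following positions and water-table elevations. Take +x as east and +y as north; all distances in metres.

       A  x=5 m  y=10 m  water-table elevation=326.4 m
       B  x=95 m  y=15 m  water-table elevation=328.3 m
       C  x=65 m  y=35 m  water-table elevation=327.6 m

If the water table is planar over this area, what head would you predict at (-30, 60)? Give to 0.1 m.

Differences from A: to B (Δx, Δy, Δh) = (90, 5, +1.9); to C = (60, 25, +1.2).
Determinant of the coordinate differences = 90·25 − 60·5 = 1950.
∂h/∂x = [(+1.9)·25 − (+1.2)·5] / 1950 = +0.02128
∂h/∂y = [90·(+1.2) − 60·(+1.9)] / 1950 = -0.003077
h(-30, 60) = 326.4 + (+0.02128)·(-35) + (-0.003077)·(50) = 326.4 -0.745 -0.154 = 325.501 m.

325.5 m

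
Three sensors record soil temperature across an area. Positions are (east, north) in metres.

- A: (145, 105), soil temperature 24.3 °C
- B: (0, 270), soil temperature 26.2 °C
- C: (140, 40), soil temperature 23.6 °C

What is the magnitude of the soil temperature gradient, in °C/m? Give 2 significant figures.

Three-point gradient (reference A): Δ to B = (-145, 165, +1.9), Δ to C = (-5, -65, -0.7).
∂T/∂x = -0.0007805, ∂T/∂y = +0.01083 (det = 10250).
|∇f| = √(-0.0007805² + 0.01083²) = 0.01086 °C/m

0.011 °C/m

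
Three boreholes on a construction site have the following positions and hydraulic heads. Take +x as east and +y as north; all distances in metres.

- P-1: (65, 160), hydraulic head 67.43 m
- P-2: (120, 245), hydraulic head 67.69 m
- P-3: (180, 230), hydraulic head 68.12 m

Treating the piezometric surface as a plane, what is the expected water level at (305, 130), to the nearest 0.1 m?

69.1 m

Taking P-1 as reference: P-2−P-1 = (55, 85, +0.26); P-3−P-1 = (115, 70, +0.69).
Solve a·Δx + b·Δy = Δh: det = 55·70 − 115·85 = -5925.
∂h/∂x = [(+0.26)·70 − (+0.69)·85] / -5925 = +0.006827
∂h/∂y = [55·(+0.69) − 115·(+0.26)] / -5925 = -0.001359
h(305, 130) = 67.43 + (+0.006827)·(240) + (-0.001359)·(-30) = 67.43 +1.638 +0.041 = 69.109 m.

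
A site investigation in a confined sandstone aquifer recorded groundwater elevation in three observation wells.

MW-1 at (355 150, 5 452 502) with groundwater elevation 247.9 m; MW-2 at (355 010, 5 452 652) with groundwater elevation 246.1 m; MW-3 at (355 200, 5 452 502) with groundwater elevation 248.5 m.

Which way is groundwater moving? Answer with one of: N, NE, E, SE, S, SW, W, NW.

With h = a·x + b·y + c and MW-1 as origin, the differences give:
  (-140)·a + 150·b = -1.8
  50·a + 0·b = +0.6
Eliminate b (×0 and ×150, subtract): -7500·a = -90.00 → a = ∂h/∂x = +0.01200
Back-substitute: b = ∂h/∂y = -0.0008000.
Flow = −∇h = (-0.01200 east, +0.0008000 north), which points west.

W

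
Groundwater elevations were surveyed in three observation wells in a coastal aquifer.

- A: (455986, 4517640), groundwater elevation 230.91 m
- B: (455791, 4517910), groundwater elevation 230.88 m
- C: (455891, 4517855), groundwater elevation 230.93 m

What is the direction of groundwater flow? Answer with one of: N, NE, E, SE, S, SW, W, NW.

Three-point gradient (reference A): Δ to B = (-195, 270, -0.03), Δ to C = (-95, 215, +0.02).
∂h/∂x = +0.0007281, ∂h/∂y = +0.0004147 (det = -16275).
Flow = −∇h = (-0.0007281 east, -0.0004147 north), which points southwest.

SW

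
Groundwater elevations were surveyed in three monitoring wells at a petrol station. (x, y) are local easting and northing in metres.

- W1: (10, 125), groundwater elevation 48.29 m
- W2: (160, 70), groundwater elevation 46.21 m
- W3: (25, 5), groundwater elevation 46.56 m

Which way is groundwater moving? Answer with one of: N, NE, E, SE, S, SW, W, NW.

SE

Three-point gradient (reference W1): Δ to W2 = (150, -55, -2.08), Δ to W3 = (15, -120, -1.73).
∂h/∂x = -0.008993, ∂h/∂y = +0.01329 (det = -17175).
Flow = −∇h = (+0.008993 east, -0.01329 north), which points southeast.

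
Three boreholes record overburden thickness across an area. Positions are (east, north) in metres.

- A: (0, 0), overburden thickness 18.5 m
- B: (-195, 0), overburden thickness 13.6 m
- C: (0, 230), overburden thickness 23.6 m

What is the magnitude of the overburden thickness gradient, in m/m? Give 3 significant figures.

∂d/∂x = (13.6 − 18.5) / (-195 − 0) = +0.02513
∂d/∂y = (23.6 − 18.5) / (230 − 0) = +0.02217
|∇f| = √(0.02513² + 0.02217²) = 0.03351 m/m

0.0335 m/m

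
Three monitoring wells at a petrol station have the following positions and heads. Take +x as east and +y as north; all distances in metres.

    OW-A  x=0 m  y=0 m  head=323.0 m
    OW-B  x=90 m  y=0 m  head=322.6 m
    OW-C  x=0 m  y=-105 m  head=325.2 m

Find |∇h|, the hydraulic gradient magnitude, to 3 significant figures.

0.0214

∂h/∂x = (322.6 − 323.0) / (90 − 0) = -0.004444
∂h/∂y = (325.2 − 323.0) / (-105 − 0) = -0.02095
|∇h| = √(-0.004444² + -0.02095²) = 0.02142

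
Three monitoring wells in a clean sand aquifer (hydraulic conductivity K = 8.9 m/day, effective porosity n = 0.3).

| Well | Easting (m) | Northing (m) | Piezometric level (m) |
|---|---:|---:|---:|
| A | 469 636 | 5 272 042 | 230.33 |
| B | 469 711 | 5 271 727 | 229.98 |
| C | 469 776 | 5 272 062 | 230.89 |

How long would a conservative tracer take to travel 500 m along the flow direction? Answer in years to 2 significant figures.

11 years

With h = a·x + b·y + c and A as origin, the differences give:
  75·a + (-315)·b = -0.35
  140·a + 20·b = +0.56
Eliminate b (×20 and ×(-315), subtract): 45600·a = 169.400 → a = ∂h/∂x = +0.003715
Back-substitute: b = ∂h/∂y = +0.001996.
|∇h| = √(0.003715² + 0.001996²) = 0.004217
Seepage velocity v = K·i/n = 8.9 × 0.004217 / 0.3 = 0.1251 m/day.
t = 500 / 0.1251 = 3997 days = 10.9 years.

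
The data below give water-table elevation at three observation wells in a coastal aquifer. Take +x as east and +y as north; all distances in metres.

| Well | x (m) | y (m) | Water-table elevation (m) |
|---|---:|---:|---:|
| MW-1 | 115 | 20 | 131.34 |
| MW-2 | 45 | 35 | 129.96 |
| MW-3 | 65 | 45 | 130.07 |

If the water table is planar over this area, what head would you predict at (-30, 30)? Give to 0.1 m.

Differences from MW-1: to MW-2 (Δx, Δy, Δh) = (-70, 15, -1.38); to MW-3 = (-50, 25, -1.27).
Determinant of the coordinate differences = (-70)·25 − (-50)·15 = -1000.
∂h/∂x = [(-1.38)·25 − (-1.27)·15] / -1000 = +0.01545
∂h/∂y = [(-70)·(-1.27) − (-50)·(-1.38)] / -1000 = -0.01990
h(-30, 30) = 131.34 + (+0.01545)·(-145) + (-0.01990)·(10) = 131.34 -2.240 -0.199 = 128.901 m.

128.9 m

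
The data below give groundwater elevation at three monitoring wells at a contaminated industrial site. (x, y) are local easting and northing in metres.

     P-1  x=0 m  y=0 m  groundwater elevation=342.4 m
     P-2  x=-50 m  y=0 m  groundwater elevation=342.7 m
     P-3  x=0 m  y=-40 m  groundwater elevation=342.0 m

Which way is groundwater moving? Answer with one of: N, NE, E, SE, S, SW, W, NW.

∂h/∂x = (342.7 − 342.4) / (-50 − 0) = -0.006000
∂h/∂y = (342.0 − 342.4) / (-40 − 0) = +0.010000
Flow = −∇h = (+0.006000 east, -0.010000 north), which points southeast.

SE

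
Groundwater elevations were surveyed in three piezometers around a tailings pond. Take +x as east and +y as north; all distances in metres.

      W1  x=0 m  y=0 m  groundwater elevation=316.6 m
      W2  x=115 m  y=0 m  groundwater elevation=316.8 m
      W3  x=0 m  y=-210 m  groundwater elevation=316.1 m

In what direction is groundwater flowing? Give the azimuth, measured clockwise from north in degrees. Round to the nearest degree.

∂h/∂x = (316.8 − 316.6) / (115 − 0) = +0.001739
∂h/∂y = (316.1 − 316.6) / (-210 − 0) = +0.002381
Flow direction (−∇h) has components (-0.001739 E, -0.002381 N).
Azimuth = atan2(E, N) = atan2(-0.001739, -0.002381) = 216.1° ≈ 216°.

216°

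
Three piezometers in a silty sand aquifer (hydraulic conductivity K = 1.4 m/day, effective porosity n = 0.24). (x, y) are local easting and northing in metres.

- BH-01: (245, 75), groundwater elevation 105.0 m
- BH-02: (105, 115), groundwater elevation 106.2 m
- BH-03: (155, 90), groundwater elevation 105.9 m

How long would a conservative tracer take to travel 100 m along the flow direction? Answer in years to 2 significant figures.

2.8 years

With h = a·x + b·y + c and BH-01 as origin, the differences give:
  (-140)·a + 40·b = +1.2
  (-90)·a + 15·b = +0.9
Eliminate b (×15 and ×40, subtract): 1500·a = -18.00 → a = ∂h/∂x = -0.01200
Back-substitute: b = ∂h/∂y = -0.01200.
|∇h| = √(-0.01200² + -0.01200²) = 0.01697
Seepage velocity v = K·i/n = 1.4 × 0.01697 / 0.24 = 0.09899 m/day.
t = 100 / 0.09899 = 1010 days = 2.77 years.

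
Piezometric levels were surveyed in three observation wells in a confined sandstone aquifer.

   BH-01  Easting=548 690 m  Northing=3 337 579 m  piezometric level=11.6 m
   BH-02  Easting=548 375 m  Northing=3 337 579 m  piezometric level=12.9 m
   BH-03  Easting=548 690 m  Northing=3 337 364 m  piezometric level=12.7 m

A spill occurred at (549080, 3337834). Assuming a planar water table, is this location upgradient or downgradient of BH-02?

∂h/∂x = (12.9 − 11.6) / (548375 − 548690) = -0.004127
∂h/∂y = (12.7 − 11.6) / (3337364 − 3337579) = -0.005116
Head at (549080, 3337834) = 11.6 + (-0.004127)·(390) + (-0.005116)·(255) = 8.69 m.
That is lower than the 12.9 m at BH-02, so the point is downgradient.

downgradient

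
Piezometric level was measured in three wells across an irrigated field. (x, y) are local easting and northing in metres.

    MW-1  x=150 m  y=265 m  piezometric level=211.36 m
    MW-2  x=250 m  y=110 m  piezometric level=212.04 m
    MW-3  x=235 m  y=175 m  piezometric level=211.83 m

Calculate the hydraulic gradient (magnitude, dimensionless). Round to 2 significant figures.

0.0038

With h = a·x + b·y + c and MW-1 as origin, the differences give:
  100·a + (-155)·b = +0.68
  85·a + (-90)·b = +0.47
Eliminate b (×(-90) and ×(-155), subtract): 4175·a = 11.650 → a = ∂h/∂x = +0.002790
Back-substitute: b = ∂h/∂y = -0.002587.
|∇h| = √(0.002790² + -0.002587²) = 0.003805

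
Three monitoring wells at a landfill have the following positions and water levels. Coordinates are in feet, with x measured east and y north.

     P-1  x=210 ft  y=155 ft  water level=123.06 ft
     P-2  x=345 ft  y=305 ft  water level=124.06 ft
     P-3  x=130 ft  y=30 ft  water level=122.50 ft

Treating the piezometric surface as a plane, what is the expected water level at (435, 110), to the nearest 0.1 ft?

125.0 ft

Differences from P-1: to P-2 (Δx, Δy, Δh) = (135, 150, +1.00); to P-3 = (-80, -125, -0.56).
Solve a·Δx + b·Δy = Δh: det = 135·(-125) − (-80)·150 = -4875.
∂h/∂x = [(+1.00)·(-125) − (-0.56)·150] / -4875 = +0.008410
∂h/∂y = [135·(-0.56) − (-80)·(+1.00)] / -4875 = -0.0009026
h(435, 110) = 123.06 + (+0.008410)·(225) + (-0.0009026)·(-45) = 123.06 +1.892 +0.041 = 124.993 ft.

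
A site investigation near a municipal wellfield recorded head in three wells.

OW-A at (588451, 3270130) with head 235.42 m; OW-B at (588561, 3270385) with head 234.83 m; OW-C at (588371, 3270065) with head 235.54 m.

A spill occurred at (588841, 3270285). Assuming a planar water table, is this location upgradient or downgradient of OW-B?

upgradient

Taking OW-A as reference: OW-B−OW-A = (110, 255, -0.59); OW-C−OW-A = (-80, -65, +0.12).
Determinant of the coordinate differences = 110·(-65) − (-80)·255 = 13250.
∂h/∂x = [(-0.59)·(-65) − (+0.12)·255] / 13250 = +0.0005849
∂h/∂y = [110·(+0.12) − (-80)·(-0.59)] / 13250 = -0.002566
Head at (588841, 3270285) = 235.42 + (+0.0005849)·(390) + (-0.002566)·(155) = 235.25 m.
That is higher than the 234.83 m at OW-B, so the point is upgradient.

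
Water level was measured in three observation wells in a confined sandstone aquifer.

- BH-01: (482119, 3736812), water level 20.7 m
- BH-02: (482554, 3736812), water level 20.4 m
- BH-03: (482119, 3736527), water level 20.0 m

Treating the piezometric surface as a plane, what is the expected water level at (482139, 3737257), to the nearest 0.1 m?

∂h/∂x = (20.4 − 20.7) / (482554 − 482119) = -0.0006897
∂h/∂y = (20.0 − 20.7) / (3736527 − 3736812) = +0.002456
h(482139, 3737257) = 20.7 + (-0.0006897)·(20) + (+0.002456)·(445) = 20.7 -0.014 +1.093 = 21.779 m.

21.8 m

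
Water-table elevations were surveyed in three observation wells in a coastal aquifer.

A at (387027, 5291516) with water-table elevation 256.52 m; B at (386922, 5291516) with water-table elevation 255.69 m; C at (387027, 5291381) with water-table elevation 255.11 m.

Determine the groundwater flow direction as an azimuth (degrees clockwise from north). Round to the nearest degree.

∂h/∂x = (255.69 − 256.52) / (386922 − 387027) = +0.007905
∂h/∂y = (255.11 − 256.52) / (5291381 − 5291516) = +0.01044
Flow direction (−∇h) has components (-0.007905 E, -0.01044 N).
Azimuth = atan2(E, N) = atan2(-0.007905, -0.01044) = 217.1° ≈ 217°.

217°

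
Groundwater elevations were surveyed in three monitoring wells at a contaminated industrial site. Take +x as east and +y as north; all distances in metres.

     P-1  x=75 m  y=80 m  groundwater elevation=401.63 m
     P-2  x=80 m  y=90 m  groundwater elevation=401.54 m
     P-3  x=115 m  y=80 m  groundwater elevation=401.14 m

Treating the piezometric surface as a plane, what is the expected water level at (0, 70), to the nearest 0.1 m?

402.6 m

Differences from P-1: to P-2 (Δx, Δy, Δh) = (5, 10, -0.09); to P-3 = (40, 0, -0.49).
Determinant of the coordinate differences = 5·0 − 40·10 = -400.
∂h/∂x = [(-0.09)·0 − (-0.49)·10] / -400 = -0.01225
∂h/∂y = [5·(-0.49) − 40·(-0.09)] / -400 = -0.002875
h(0, 70) = 401.63 + (-0.01225)·(-75) + (-0.002875)·(-10) = 401.63 +0.919 +0.029 = 402.577 m.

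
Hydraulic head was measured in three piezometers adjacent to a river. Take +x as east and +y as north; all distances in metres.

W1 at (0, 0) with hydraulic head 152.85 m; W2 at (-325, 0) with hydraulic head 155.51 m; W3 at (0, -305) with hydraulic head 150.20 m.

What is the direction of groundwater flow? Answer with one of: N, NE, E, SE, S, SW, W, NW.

SE

∂h/∂x = (155.51 − 152.85) / (-325 − 0) = -0.008185
∂h/∂y = (150.20 − 152.85) / (-305 − 0) = +0.008689
Flow = −∇h = (+0.008185 east, -0.008689 north), which points southeast.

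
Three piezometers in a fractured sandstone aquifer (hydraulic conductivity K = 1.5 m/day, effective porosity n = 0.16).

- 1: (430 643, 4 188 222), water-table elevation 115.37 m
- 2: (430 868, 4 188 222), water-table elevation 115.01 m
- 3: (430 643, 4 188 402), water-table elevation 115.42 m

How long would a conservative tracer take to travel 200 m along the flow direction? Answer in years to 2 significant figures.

36 years

∂h/∂x = (115.01 − 115.37) / (430868 − 430643) = -0.001600
∂h/∂y = (115.42 − 115.37) / (4188402 − 4188222) = +0.0002778
|∇h| = √(-0.001600² + 0.0002778²) = 0.001624
Seepage velocity v = K·i/n = 1.5 × 0.001624 / 0.16 = 0.01522 m/day.
t = 200 / 0.01522 = 1.314e+04 days = 36 years.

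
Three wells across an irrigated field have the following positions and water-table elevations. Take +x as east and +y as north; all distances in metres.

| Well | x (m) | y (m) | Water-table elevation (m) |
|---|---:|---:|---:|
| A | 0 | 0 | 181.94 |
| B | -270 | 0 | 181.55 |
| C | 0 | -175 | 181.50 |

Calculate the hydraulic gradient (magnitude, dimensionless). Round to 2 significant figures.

0.0029

∂h/∂x = (181.55 − 181.94) / (-270 − 0) = +0.001444
∂h/∂y = (181.50 − 181.94) / (-175 − 0) = +0.002514
|∇h| = √(0.001444² + 0.002514²) = 0.002899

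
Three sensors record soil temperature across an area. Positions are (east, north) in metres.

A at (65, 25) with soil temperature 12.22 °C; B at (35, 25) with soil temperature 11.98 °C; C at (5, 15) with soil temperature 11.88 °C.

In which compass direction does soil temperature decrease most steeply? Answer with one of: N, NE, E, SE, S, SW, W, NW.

Differences from A: to B (Δx, Δy, Δh) = (-30, 0, -0.24); to C = (-60, -10, -0.34).
Solve a·Δx + b·Δy = ΔT: det = (-30)·(-10) − (-60)·0 = 300.
∂T/∂x = [(-0.24)·(-10) − (-0.34)·0] / 300 = +0.008000
∂T/∂y = [(-30)·(-0.34) − (-60)·(-0.24)] / 300 = -0.01400
Steepest decrease is along −∇f = (-0.008000 E, +0.01400 N) → northwest.

NW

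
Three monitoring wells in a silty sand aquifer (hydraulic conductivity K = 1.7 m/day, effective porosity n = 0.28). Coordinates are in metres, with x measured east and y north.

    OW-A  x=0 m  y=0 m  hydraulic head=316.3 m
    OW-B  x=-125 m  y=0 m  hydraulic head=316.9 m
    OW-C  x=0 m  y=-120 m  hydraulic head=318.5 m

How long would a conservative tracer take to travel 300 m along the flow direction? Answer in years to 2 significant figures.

7.1 years

∂h/∂x = (316.9 − 316.3) / (-125 − 0) = -0.004800
∂h/∂y = (318.5 − 316.3) / (-120 − 0) = -0.01833
|∇h| = √(-0.004800² + -0.01833²) = 0.01895
Seepage velocity v = K·i/n = 1.7 × 0.01895 / 0.28 = 0.1151 m/day.
t = 300 / 0.1151 = 2606 days = 7.13 years.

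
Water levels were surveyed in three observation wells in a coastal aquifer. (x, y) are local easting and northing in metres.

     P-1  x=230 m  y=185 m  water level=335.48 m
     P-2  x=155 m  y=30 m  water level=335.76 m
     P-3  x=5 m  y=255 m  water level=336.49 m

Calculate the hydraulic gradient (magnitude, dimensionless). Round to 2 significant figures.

0.0044

With h = a·x + b·y + c and P-1 as origin, the differences give:
  (-75)·a + (-155)·b = +0.28
  (-225)·a + 70·b = +1.01
Eliminate b (×70 and ×(-155), subtract): -40125·a = 176.150 → a = ∂h/∂x = -0.004390
Back-substitute: b = ∂h/∂y = +0.0003178.
|∇h| = √(-0.004390² + 0.0003178²) = 0.004401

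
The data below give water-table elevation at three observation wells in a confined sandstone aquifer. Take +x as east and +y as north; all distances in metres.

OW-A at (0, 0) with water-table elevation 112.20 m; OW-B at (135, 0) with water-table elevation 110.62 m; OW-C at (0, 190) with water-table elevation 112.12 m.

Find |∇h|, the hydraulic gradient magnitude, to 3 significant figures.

0.0117

∂h/∂x = (110.62 − 112.20) / (135 − 0) = -0.01170
∂h/∂y = (112.12 − 112.20) / (190 − 0) = -0.0004211
|∇h| = √(-0.01170² + -0.0004211²) = 0.01171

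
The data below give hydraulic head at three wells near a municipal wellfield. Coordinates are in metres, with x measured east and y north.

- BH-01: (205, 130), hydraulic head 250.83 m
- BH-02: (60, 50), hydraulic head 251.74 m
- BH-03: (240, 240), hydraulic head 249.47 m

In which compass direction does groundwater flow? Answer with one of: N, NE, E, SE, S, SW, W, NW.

N

Differences from BH-01: to BH-02 (Δx, Δy, Δh) = (-145, -80, +0.91); to BH-03 = (35, 110, -1.36).
Solve a·Δx + b·Δy = Δh: det = (-145)·110 − 35·(-80) = -13150.
∂h/∂x = [(+0.91)·110 − (-1.36)·(-80)] / -13150 = +0.0006616
∂h/∂y = [(-145)·(-1.36) − 35·(+0.91)] / -13150 = -0.01257
Flow = −∇h = (-0.0006616 east, +0.01257 north), which points north.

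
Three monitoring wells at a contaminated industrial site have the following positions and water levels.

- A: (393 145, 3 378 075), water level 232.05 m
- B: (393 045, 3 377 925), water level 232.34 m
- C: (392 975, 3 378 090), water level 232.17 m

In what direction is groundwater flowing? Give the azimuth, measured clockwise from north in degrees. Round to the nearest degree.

031°

Taking A as reference: B−A = (-100, -150, +0.29); C−A = (-170, 15, +0.12).
Determinant of the coordinate differences = (-100)·15 − (-170)·(-150) = -27000.
∂h/∂x = [(+0.29)·15 − (+0.12)·(-150)] / -27000 = -0.0008278
∂h/∂y = [(-100)·(+0.12) − (-170)·(+0.29)] / -27000 = -0.001381
Flow direction (−∇h) has components (+0.0008278 E, +0.001381 N).
Azimuth = atan2(E, N) = atan2(+0.0008278, +0.001381) = 30.9° ≈ 031°.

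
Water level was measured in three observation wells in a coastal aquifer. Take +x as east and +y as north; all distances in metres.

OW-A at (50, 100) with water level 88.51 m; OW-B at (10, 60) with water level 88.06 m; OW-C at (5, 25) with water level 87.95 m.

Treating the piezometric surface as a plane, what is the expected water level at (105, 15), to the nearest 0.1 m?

88.9 m

Taking OW-A as reference: OW-B−OW-A = (-40, -40, -0.45); OW-C−OW-A = (-45, -75, -0.56).
Determinant of the coordinate differences = (-40)·(-75) − (-45)·(-40) = 1200.
∂h/∂x = [(-0.45)·(-75) − (-0.56)·(-40)] / 1200 = +0.009458
∂h/∂y = [(-40)·(-0.56) − (-45)·(-0.45)] / 1200 = +0.001792
h(105, 15) = 88.51 + (+0.009458)·(55) + (+0.001792)·(-85) = 88.51 +0.520 -0.152 = 88.878 m.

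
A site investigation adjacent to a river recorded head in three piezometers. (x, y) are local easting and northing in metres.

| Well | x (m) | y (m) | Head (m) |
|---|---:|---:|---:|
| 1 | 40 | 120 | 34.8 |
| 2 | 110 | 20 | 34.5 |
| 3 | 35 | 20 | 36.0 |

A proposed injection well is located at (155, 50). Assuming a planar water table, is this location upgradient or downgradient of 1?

With h = a·x + b·y + c and 1 as origin, the differences give:
  70·a + (-100)·b = -0.3
  (-5)·a + (-100)·b = +1.2
Eliminate b (×(-100) and ×(-100), subtract): -7500·a = 150.00 → a = ∂h/∂x = -0.02000
Back-substitute: b = ∂h/∂y = -0.01100.
Head at (155, 50) = 34.8 + (-0.02000)·(115) + (-0.01100)·(-70) = 33.27 m.
That is lower than the 34.8 m at 1, so the point is downgradient.

downgradient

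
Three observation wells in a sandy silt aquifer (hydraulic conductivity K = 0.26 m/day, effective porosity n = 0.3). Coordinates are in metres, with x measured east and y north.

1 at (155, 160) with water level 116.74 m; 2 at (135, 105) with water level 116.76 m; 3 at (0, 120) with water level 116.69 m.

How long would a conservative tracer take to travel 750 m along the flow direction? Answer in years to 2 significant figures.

3400 years

Three-point gradient (reference 1): Δ to 2 = (-20, -55, +0.02), Δ to 3 = (-155, -40, -0.05).
∂h/∂x = +0.0004595, ∂h/∂y = -0.0005307 (det = -7725).
|∇h| = √(0.0004595² + -0.0005307²) = 0.000702
Seepage velocity v = K·i/n = 0.26 × 0.000702 / 0.3 = 0.0006084 m/day.
t = 750 / 0.0006084 = 1.233e+06 days = 3.38e+03 years.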